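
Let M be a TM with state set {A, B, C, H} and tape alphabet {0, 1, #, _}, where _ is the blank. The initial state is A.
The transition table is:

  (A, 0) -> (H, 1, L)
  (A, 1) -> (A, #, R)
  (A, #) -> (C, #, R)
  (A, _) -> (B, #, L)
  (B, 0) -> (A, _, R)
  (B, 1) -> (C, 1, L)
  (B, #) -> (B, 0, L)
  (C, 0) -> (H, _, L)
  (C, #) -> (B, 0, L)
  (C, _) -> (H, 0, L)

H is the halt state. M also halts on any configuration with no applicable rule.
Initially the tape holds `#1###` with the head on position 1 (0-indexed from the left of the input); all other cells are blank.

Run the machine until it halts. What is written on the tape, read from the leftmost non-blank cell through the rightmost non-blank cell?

A | _#[1]###   read 1 → write #, move R, go to A
A | _##[#]##   read # → write #, move R, go to C
C | _###[#]#   read # → write 0, move L, go to B
B | _##[#]0#   read # → write 0, move L, go to B
B | _#[#]00#   read # → write 0, move L, go to B
B | _[#]000#   read # → write 0, move L, go to B
B | [_]0000#
The non-blank tape span at halt is 0000#.

0000#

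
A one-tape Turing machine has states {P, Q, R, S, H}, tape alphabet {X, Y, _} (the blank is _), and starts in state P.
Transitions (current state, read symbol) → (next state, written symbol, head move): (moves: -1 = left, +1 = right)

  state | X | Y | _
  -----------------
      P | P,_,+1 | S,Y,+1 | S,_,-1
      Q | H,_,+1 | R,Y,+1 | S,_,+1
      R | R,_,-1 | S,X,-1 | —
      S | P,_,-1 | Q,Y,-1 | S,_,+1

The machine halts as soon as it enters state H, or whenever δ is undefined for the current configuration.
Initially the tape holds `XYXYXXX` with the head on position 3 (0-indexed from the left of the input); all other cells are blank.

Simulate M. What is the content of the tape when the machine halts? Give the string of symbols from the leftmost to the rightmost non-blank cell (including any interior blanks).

XY_Y__X

P | XYX[Y]XXX   read Y → write Y, move +1, go to S
S | XYXY[X]XX   read X → write _, move -1, go to P
P | XYX[Y]_XX   read Y → write Y, move +1, go to S
S | XYXY[_]XX   read _ → write _, move +1, go to S
S | XYXY_[X]X   read X → write _, move -1, go to P
P | XYXY[_]_X   read _ → write _, move -1, go to S
S | XYX[Y]__X   read Y → write Y, move -1, go to Q
Q | XY[X]Y__X   read X → write _, move +1, go to H
H | XY_[Y]__X
The non-blank tape span at halt is XY_Y__X.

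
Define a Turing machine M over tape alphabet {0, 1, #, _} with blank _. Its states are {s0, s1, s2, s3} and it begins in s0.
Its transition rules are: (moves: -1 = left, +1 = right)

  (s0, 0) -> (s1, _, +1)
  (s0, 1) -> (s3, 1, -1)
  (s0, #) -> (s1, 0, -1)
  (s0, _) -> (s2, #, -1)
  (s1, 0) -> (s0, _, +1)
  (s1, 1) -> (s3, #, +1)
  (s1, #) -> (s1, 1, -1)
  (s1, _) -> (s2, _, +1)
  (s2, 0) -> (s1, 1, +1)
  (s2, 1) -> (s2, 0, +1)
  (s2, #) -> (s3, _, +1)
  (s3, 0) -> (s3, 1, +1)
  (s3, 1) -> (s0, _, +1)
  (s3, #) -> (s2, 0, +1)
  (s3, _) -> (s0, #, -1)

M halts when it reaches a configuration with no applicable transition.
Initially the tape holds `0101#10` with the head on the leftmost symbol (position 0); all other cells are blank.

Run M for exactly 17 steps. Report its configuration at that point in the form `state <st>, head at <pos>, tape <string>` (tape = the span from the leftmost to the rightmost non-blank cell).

state s1, head at 7, tape #1_101##

state=s0 head=0 tape=[0]101#10__   (s0,0)→(s1,_,+1)
state=s1 head=1 tape=_[1]01#10__   (s1,1)→(s3,#,+1)
state=s3 head=2 tape=_#[0]1#10__   (s3,0)→(s3,1,+1)
state=s3 head=3 tape=_#1[1]#10__   (s3,1)→(s0,_,+1)
state=s0 head=4 tape=_#1_[#]10__   (s0,#)→(s1,0,-1)
state=s1 head=3 tape=_#1[_]010__   (s1,_)→(s2,_,+1)
state=s2 head=4 tape=_#1_[0]10__   (s2,0)→(s1,1,+1)
state=s1 head=5 tape=_#1_1[1]0__   (s1,1)→(s3,#,+1)
state=s3 head=6 tape=_#1_1#[0]__   (s3,0)→(s3,1,+1)
state=s3 head=7 tape=_#1_1#1[_]_   (s3,_)→(s0,#,-1)
state=s0 head=6 tape=_#1_1#[1]#_   (s0,1)→(s3,1,-1)
state=s3 head=5 tape=_#1_1[#]1#_   (s3,#)→(s2,0,+1)
state=s2 head=6 tape=_#1_10[1]#_   (s2,1)→(s2,0,+1)
state=s2 head=7 tape=_#1_100[#]_   (s2,#)→(s3,_,+1)
state=s3 head=8 tape=_#1_100_[_]   (s3,_)→(s0,#,-1)
state=s0 head=7 tape=_#1_100[_]#   (s0,_)→(s2,#,-1)
state=s2 head=6 tape=_#1_10[0]##   (s2,0)→(s1,1,+1)
state=s1 head=7 tape=_#1_101[#]#
After 17 steps: state s1, head at 7, tape #1_101##.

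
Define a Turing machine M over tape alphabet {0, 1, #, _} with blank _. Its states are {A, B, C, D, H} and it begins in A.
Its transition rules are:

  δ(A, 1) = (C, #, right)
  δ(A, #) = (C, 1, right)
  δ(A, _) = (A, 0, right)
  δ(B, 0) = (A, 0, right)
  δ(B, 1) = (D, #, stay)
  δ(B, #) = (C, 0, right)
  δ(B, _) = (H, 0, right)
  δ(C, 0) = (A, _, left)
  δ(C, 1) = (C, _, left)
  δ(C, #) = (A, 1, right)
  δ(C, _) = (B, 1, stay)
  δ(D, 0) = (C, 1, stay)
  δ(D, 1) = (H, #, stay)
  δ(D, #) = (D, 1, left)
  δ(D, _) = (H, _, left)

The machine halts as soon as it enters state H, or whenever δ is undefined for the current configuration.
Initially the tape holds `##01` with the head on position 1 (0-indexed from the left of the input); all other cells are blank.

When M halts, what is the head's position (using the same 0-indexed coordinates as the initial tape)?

-2

A | __#[#]01   read # → write 1, move right, go to C
C | __#1[0]1   read 0 → write _, move left, go to A
A | __#[1]_1   read 1 → write #, move right, go to C
C | __##[_]1   read _ → write 1, move stay, go to B
B | __##[1]1   read 1 → write #, move stay, go to D
D | __##[#]1   read # → write 1, move left, go to D
D | __#[#]11   read # → write 1, move left, go to D
D | __[#]111   read # → write 1, move left, go to D
D | _[_]1111   read _ → write _, move left, go to H
H | [_]_1111
At halt the head is at cell -2.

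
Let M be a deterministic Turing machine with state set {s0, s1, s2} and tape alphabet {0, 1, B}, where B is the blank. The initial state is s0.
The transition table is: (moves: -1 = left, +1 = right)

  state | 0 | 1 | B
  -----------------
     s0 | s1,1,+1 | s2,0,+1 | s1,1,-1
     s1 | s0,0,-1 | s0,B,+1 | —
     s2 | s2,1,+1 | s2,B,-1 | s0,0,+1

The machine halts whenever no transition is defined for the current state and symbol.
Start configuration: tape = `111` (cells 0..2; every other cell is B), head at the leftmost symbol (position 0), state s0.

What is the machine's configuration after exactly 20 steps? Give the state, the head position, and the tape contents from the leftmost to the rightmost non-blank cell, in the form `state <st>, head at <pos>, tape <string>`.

state s2, head at 4, tape 10011

state=s0 head=0 tape=[1]11BB   (s0,1)→(s2,0,+1)
state=s2 head=1 tape=0[1]1BB   (s2,1)→(s2,B,-1)
state=s2 head=0 tape=[0]B1BB   (s2,0)→(s2,1,+1)
state=s2 head=1 tape=1[B]1BB   (s2,B)→(s0,0,+1)
state=s0 head=2 tape=10[1]BB   (s0,1)→(s2,0,+1)
state=s2 head=3 tape=100[B]B   (s2,B)→(s0,0,+1)
state=s0 head=4 tape=1000[B]   (s0,B)→(s1,1,-1)
state=s1 head=3 tape=100[0]1   (s1,0)→(s0,0,-1)
state=s0 head=2 tape=10[0]01   (s0,0)→(s1,1,+1)
state=s1 head=3 tape=101[0]1   (s1,0)→(s0,0,-1)
state=s0 head=2 tape=10[1]01   (s0,1)→(s2,0,+1)
state=s2 head=3 tape=100[0]1   (s2,0)→(s2,1,+1)
state=s2 head=4 tape=1001[1]   (s2,1)→(s2,B,-1)
state=s2 head=3 tape=100[1]B   (s2,1)→(s2,B,-1)
state=s2 head=2 tape=10[0]BB   (s2,0)→(s2,1,+1)
state=s2 head=3 tape=101[B]B   (s2,B)→(s0,0,+1)
state=s0 head=4 tape=1010[B]   (s0,B)→(s1,1,-1)
state=s1 head=3 tape=101[0]1   (s1,0)→(s0,0,-1)
state=s0 head=2 tape=10[1]01   (s0,1)→(s2,0,+1)
state=s2 head=3 tape=100[0]1   (s2,0)→(s2,1,+1)
state=s2 head=4 tape=1001[1]
After 20 steps: state s2, head at 4, tape 10011.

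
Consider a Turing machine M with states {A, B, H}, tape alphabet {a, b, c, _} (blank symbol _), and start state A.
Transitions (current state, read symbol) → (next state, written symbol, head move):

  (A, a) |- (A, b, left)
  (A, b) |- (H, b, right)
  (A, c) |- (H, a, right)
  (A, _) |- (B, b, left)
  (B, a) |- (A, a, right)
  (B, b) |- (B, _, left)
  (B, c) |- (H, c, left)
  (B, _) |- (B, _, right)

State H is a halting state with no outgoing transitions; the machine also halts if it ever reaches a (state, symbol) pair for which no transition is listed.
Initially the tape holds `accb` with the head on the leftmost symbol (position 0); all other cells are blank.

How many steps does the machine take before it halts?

10

A | __[a]ccb   read a → write b, move left, go to A
A | _[_]bccb   read _ → write b, move left, go to B
B | [_]bbccb   read _ → write _, move right, go to B
B | _[b]bccb   read b → write _, move left, go to B
B | [_]_bccb   read _ → write _, move right, go to B
B | _[_]bccb   read _ → write _, move right, go to B
B | __[b]ccb   read b → write _, move left, go to B
B | _[_]_ccb   read _ → write _, move right, go to B
B | __[_]ccb   read _ → write _, move right, go to B
B | ___[c]cb   read c → write c, move left, go to H
H | __[_]ccb
M halts after 10 transitions.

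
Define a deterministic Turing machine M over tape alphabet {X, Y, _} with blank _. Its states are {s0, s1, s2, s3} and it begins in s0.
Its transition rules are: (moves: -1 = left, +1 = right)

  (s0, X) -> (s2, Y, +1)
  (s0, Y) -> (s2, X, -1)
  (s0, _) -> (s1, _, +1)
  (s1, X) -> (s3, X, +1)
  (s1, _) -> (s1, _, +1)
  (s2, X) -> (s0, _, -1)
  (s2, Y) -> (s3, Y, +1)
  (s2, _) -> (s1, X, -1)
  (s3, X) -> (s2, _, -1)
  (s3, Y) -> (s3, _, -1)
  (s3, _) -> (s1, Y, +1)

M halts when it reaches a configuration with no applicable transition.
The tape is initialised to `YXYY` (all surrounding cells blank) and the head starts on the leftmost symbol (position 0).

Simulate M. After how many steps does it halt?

17

s0 | __[Y]XYY   read Y → write X, move -1, go to s2
s2 | _[_]XXYY   read _ → write X, move -1, go to s1
s1 | [_]XXXYY   read _ → write _, move +1, go to s1
s1 | _[X]XXYY   read X → write X, move +1, go to s3
s3 | _X[X]XYY   read X → write _, move -1, go to s2
s2 | _[X]_XYY   read X → write _, move -1, go to s0
s0 | [_]__XYY   read _ → write _, move +1, go to s1
s1 | _[_]_XYY   read _ → write _, move +1, go to s1
s1 | __[_]XYY   read _ → write _, move +1, go to s1
s1 | ___[X]YY   read X → write X, move +1, go to s3
s3 | ___X[Y]Y   read Y → write _, move -1, go to s3
s3 | ___[X]_Y   read X → write _, move -1, go to s2
s2 | __[_]__Y   read _ → write X, move -1, go to s1
s1 | _[_]X__Y   read _ → write _, move +1, go to s1
s1 | __[X]__Y   read X → write X, move +1, go to s3
s3 | __X[_]_Y   read _ → write Y, move +1, go to s1
s1 | __XY[_]Y   read _ → write _, move +1, go to s1
s1 | __XY_[Y]
M halts after 17 transitions.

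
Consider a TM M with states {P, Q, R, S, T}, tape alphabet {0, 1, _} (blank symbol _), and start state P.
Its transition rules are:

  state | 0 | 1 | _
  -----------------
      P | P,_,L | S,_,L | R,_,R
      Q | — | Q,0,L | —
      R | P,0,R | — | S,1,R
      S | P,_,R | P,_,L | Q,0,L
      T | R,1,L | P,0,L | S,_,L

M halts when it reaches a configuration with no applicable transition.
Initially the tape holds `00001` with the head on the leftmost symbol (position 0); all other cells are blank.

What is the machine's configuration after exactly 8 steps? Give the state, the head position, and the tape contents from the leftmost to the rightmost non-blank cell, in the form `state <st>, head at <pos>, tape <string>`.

state P, head at 4, tape 1_1_1

state=P head=0 tape=_[0]0001   (P,0)→(P,_,L)
state=P head=-1 tape=[_]_0001   (P,_)→(R,_,R)
state=R head=0 tape=_[_]0001   (R,_)→(S,1,R)
state=S head=1 tape=_1[0]001   (S,0)→(P,_,R)
state=P head=2 tape=_1_[0]01   (P,0)→(P,_,L)
state=P head=1 tape=_1[_]_01   (P,_)→(R,_,R)
state=R head=2 tape=_1_[_]01   (R,_)→(S,1,R)
state=S head=3 tape=_1_1[0]1   (S,0)→(P,_,R)
state=P head=4 tape=_1_1_[1]
After 8 steps: state P, head at 4, tape 1_1_1.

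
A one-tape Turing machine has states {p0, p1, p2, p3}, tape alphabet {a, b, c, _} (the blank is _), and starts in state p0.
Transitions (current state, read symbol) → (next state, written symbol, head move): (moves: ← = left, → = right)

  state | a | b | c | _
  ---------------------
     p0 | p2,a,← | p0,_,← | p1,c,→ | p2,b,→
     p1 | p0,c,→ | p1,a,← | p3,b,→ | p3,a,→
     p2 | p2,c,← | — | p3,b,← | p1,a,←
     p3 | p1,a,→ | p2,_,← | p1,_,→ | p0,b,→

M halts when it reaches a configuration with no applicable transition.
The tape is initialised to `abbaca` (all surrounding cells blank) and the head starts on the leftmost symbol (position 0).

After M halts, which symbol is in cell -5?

a

state=p0 head=0 tape=_____[a]bbaca   (p0,a)→(p2,a,←)
state=p2 head=-1 tape=____[_]abbaca   (p2,_)→(p1,a,←)
state=p1 head=-2 tape=___[_]aabbaca   (p1,_)→(p3,a,→)
state=p3 head=-1 tape=___a[a]abbaca   (p3,a)→(p1,a,→)
state=p1 head=0 tape=___aa[a]bbaca   (p1,a)→(p0,c,→)
state=p0 head=1 tape=___aac[b]baca   (p0,b)→(p0,_,←)
state=p0 head=0 tape=___aa[c]_baca   (p0,c)→(p1,c,→)
state=p1 head=1 tape=___aac[_]baca   (p1,_)→(p3,a,→)
state=p3 head=2 tape=___aaca[b]aca   (p3,b)→(p2,_,←)
state=p2 head=1 tape=___aac[a]_aca   (p2,a)→(p2,c,←)
state=p2 head=0 tape=___aa[c]c_aca   (p2,c)→(p3,b,←)
state=p3 head=-1 tape=___a[a]bc_aca   (p3,a)→(p1,a,→)
state=p1 head=0 tape=___aa[b]c_aca   (p1,b)→(p1,a,←)
state=p1 head=-1 tape=___a[a]ac_aca   (p1,a)→(p0,c,→)
state=p0 head=0 tape=___ac[a]c_aca   (p0,a)→(p2,a,←)
state=p2 head=-1 tape=___a[c]ac_aca   (p2,c)→(p3,b,←)
state=p3 head=-2 tape=___[a]bac_aca   (p3,a)→(p1,a,→)
state=p1 head=-1 tape=___a[b]ac_aca   (p1,b)→(p1,a,←)
state=p1 head=-2 tape=___[a]aac_aca   (p1,a)→(p0,c,→)
state=p0 head=-1 tape=___c[a]ac_aca   (p0,a)→(p2,a,←)
state=p2 head=-2 tape=___[c]aac_aca   (p2,c)→(p3,b,←)
state=p3 head=-3 tape=__[_]baac_aca   (p3,_)→(p0,b,→)
state=p0 head=-2 tape=__b[b]aac_aca   (p0,b)→(p0,_,←)
state=p0 head=-3 tape=__[b]_aac_aca   (p0,b)→(p0,_,←)
state=p0 head=-4 tape=_[_]__aac_aca   (p0,_)→(p2,b,→)
state=p2 head=-3 tape=_b[_]_aac_aca   (p2,_)→(p1,a,←)
state=p1 head=-4 tape=_[b]a_aac_aca   (p1,b)→(p1,a,←)
state=p1 head=-5 tape=[_]aa_aac_aca   (p1,_)→(p3,a,→)
state=p3 head=-4 tape=a[a]a_aac_aca   (p3,a)→(p1,a,→)
state=p1 head=-3 tape=aa[a]_aac_aca   (p1,a)→(p0,c,→)
state=p0 head=-2 tape=aac[_]aac_aca   (p0,_)→(p2,b,→)
state=p2 head=-1 tape=aacb[a]ac_aca   (p2,a)→(p2,c,←)
state=p2 head=-2 tape=aac[b]cac_aca
Cell -5 holds a when M halts.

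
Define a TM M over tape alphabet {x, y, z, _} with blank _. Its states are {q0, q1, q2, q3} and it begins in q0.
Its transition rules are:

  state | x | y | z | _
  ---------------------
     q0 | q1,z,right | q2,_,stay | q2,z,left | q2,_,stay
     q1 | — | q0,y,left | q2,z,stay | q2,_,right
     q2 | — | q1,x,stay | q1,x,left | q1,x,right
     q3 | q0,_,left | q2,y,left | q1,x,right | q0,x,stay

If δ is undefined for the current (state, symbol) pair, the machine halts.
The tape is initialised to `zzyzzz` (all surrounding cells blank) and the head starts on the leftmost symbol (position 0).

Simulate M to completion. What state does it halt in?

state=q0 head=0 tape=_[z]zyzzz   (q0,z)→(q2,z,left)
state=q2 head=-1 tape=[_]zzyzzz   (q2,_)→(q1,x,right)
state=q1 head=0 tape=x[z]zyzzz   (q1,z)→(q2,z,stay)
state=q2 head=0 tape=x[z]zyzzz   (q2,z)→(q1,x,left)
state=q1 head=-1 tape=[x]xzyzzz
No transition is defined for (q1, x); M halts in state q1.

q1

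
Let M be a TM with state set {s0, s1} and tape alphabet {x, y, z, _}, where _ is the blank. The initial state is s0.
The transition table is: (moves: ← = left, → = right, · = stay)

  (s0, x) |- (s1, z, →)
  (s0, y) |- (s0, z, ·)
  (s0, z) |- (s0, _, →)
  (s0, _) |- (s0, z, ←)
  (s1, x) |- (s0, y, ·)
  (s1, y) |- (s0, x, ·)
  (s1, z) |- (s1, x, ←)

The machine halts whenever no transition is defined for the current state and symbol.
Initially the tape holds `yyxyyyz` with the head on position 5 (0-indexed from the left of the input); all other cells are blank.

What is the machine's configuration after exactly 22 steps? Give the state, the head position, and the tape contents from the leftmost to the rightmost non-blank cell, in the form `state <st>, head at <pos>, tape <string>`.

state s0, head at 8, tape yyx_____z

s0 | yyxyy[y]z__   read y → write z, move ·, go to s0
s0 | yyxyy[z]z__   read z → write _, move →, go to s0
s0 | yyxyy_[z]__   read z → write _, move →, go to s0
s0 | yyxyy__[_]_   read _ → write z, move ←, go to s0
s0 | yyxyy_[_]z_   read _ → write z, move ←, go to s0
s0 | yyxyy[_]zz_   read _ → write z, move ←, go to s0
s0 | yyxy[y]zzz_   read y → write z, move ·, go to s0
s0 | yyxy[z]zzz_   read z → write _, move →, go to s0
s0 | yyxy_[z]zz_   read z → write _, move →, go to s0
s0 | yyxy__[z]z_   read z → write _, move →, go to s0
s0 | yyxy___[z]_   read z → write _, move →, go to s0
s0 | yyxy____[_]   read _ → write z, move ←, go to s0
s0 | yyxy___[_]z   read _ → write z, move ←, go to s0
s0 | yyxy__[_]zz   read _ → write z, move ←, go to s0
s0 | yyxy_[_]zzz   read _ → write z, move ←, go to s0
s0 | yyxy[_]zzzz   read _ → write z, move ←, go to s0
s0 | yyx[y]zzzzz   read y → write z, move ·, go to s0
s0 | yyx[z]zzzzz   read z → write _, move →, go to s0
s0 | yyx_[z]zzzz   read z → write _, move →, go to s0
s0 | yyx__[z]zzz   read z → write _, move →, go to s0
s0 | yyx___[z]zz   read z → write _, move →, go to s0
s0 | yyx____[z]z   read z → write _, move →, go to s0
s0 | yyx_____[z]
After 22 steps: state s0, head at 8, tape yyx_____z.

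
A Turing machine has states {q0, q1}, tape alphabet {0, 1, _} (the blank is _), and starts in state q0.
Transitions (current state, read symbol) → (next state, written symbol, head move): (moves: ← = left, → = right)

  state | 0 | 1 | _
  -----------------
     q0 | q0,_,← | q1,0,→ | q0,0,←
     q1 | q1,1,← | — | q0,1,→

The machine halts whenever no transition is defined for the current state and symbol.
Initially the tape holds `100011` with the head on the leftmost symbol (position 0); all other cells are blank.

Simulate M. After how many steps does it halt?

state=q0 head=0 tape=_[1]00011   (q0,1)→(q1,0,→)
state=q1 head=1 tape=_0[0]0011   (q1,0)→(q1,1,←)
state=q1 head=0 tape=_[0]10011   (q1,0)→(q1,1,←)
state=q1 head=-1 tape=[_]110011   (q1,_)→(q0,1,→)
state=q0 head=0 tape=1[1]10011   (q0,1)→(q1,0,→)
state=q1 head=1 tape=10[1]0011
M halts after 5 transitions.

5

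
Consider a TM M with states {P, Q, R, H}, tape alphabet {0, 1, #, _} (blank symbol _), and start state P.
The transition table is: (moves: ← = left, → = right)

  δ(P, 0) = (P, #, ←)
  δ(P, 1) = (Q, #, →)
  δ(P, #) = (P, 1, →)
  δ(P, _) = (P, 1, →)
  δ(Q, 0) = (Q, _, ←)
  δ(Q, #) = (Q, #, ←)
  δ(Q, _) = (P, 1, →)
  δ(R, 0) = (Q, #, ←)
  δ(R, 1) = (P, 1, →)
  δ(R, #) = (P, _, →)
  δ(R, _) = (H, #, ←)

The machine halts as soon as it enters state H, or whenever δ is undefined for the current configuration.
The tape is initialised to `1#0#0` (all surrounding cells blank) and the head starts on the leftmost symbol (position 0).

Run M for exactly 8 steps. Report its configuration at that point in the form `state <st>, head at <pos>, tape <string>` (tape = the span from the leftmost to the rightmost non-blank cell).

state Q, head at 2, tape 11###0

P | _[1]#0#0   read 1 → write #, move →, go to Q
Q | _#[#]0#0   read # → write #, move ←, go to Q
Q | _[#]#0#0   read # → write #, move ←, go to Q
Q | [_]##0#0   read _ → write 1, move →, go to P
P | 1[#]#0#0   read # → write 1, move →, go to P
P | 11[#]0#0   read # → write 1, move →, go to P
P | 111[0]#0   read 0 → write #, move ←, go to P
P | 11[1]##0   read 1 → write #, move →, go to Q
Q | 11#[#]#0
After 8 steps: state Q, head at 2, tape 11###0.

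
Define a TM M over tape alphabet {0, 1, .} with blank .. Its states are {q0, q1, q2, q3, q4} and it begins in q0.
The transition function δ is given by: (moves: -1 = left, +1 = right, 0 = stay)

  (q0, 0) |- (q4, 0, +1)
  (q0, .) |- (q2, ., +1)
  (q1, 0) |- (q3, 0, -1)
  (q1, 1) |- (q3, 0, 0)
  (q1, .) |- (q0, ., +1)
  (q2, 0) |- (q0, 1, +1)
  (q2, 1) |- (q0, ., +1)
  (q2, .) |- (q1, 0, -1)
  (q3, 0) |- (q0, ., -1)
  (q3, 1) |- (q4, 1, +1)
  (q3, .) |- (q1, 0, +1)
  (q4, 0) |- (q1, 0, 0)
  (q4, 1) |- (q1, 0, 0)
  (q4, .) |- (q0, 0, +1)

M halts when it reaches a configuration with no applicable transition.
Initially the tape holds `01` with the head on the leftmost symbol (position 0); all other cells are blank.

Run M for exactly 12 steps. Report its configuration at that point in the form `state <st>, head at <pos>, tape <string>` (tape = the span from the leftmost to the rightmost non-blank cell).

q0 | .[0]1   read 0 → write 0, move +1, go to q4
q4 | .0[1]   read 1 → write 0, move 0, go to q1
q1 | .0[0]   read 0 → write 0, move -1, go to q3
q3 | .[0]0   read 0 → write ., move -1, go to q0
q0 | [.].0   read . → write ., move +1, go to q2
q2 | .[.]0   read . → write 0, move -1, go to q1
q1 | [.]00   read . → write ., move +1, go to q0
q0 | .[0]0   read 0 → write 0, move +1, go to q4
q4 | .0[0]   read 0 → write 0, move 0, go to q1
q1 | .0[0]   read 0 → write 0, move -1, go to q3
q3 | .[0]0   read 0 → write ., move -1, go to q0
q0 | [.].0   read . → write ., move +1, go to q2
q2 | .[.]0
After 12 steps: state q2, head at 0, tape 0.

state q2, head at 0, tape 0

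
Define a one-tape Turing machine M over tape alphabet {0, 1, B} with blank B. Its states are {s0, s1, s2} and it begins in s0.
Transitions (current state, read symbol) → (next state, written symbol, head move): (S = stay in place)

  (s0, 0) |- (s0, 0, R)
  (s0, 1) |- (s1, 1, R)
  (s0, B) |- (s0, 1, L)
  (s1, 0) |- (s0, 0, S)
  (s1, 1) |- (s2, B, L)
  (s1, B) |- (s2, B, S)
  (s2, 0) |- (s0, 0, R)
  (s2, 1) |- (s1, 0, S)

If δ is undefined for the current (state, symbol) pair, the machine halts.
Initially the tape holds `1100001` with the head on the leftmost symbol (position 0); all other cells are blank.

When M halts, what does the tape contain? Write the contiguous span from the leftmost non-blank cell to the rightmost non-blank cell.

0100001

s0 | [1]100001B   read 1 → write 1, move R, go to s1
s1 | 1[1]00001B   read 1 → write B, move L, go to s2
s2 | [1]B00001B   read 1 → write 0, move S, go to s1
s1 | [0]B00001B   read 0 → write 0, move S, go to s0
s0 | [0]B00001B   read 0 → write 0, move R, go to s0
s0 | 0[B]00001B   read B → write 1, move L, go to s0
s0 | [0]100001B   read 0 → write 0, move R, go to s0
s0 | 0[1]00001B   read 1 → write 1, move R, go to s1
s1 | 01[0]0001B   read 0 → write 0, move S, go to s0
s0 | 01[0]0001B   read 0 → write 0, move R, go to s0
s0 | 010[0]001B   read 0 → write 0, move R, go to s0
s0 | 0100[0]01B   read 0 → write 0, move R, go to s0
s0 | 01000[0]1B   read 0 → write 0, move R, go to s0
s0 | 010000[1]B   read 1 → write 1, move R, go to s1
s1 | 0100001[B]   read B → write B, move S, go to s2
s2 | 0100001[B]
The non-blank tape span at halt is 0100001.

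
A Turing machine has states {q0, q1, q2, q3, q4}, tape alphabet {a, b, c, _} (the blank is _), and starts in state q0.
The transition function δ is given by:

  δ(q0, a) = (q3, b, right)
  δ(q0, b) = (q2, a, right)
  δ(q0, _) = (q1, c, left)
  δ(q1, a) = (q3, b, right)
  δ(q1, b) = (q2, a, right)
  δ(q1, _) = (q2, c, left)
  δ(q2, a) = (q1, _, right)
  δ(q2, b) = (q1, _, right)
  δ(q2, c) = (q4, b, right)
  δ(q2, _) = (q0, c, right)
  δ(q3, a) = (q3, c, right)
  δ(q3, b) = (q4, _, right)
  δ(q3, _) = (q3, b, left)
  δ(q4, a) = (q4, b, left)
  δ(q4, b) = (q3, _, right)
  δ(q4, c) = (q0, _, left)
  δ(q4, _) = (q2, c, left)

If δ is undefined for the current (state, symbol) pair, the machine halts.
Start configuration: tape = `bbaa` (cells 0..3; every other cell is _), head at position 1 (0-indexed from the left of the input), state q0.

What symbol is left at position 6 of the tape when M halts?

b

q0 | b[b]aa___   read b → write a, move right, go to q2
q2 | ba[a]a___   read a → write _, move right, go to q1
q1 | ba_[a]___   read a → write b, move right, go to q3
q3 | ba_b[_]__   read _ → write b, move left, go to q3
q3 | ba_[b]b__   read b → write _, move right, go to q4
q4 | ba__[b]__   read b → write _, move right, go to q3
q3 | ba___[_]_   read _ → write b, move left, go to q3
q3 | ba__[_]b_   read _ → write b, move left, go to q3
q3 | ba_[_]bb_   read _ → write b, move left, go to q3
q3 | ba[_]bbb_   read _ → write b, move left, go to q3
q3 | b[a]bbbb_   read a → write c, move right, go to q3
q3 | bc[b]bbb_   read b → write _, move right, go to q4
q4 | bc_[b]bb_   read b → write _, move right, go to q3
q3 | bc__[b]b_   read b → write _, move right, go to q4
q4 | bc___[b]_   read b → write _, move right, go to q3
q3 | bc____[_]   read _ → write b, move left, go to q3
q3 | bc___[_]b   read _ → write b, move left, go to q3
q3 | bc__[_]bb   read _ → write b, move left, go to q3
q3 | bc_[_]bbb   read _ → write b, move left, go to q3
q3 | bc[_]bbbb   read _ → write b, move left, go to q3
q3 | b[c]bbbbb
Cell 6 holds b when M halts.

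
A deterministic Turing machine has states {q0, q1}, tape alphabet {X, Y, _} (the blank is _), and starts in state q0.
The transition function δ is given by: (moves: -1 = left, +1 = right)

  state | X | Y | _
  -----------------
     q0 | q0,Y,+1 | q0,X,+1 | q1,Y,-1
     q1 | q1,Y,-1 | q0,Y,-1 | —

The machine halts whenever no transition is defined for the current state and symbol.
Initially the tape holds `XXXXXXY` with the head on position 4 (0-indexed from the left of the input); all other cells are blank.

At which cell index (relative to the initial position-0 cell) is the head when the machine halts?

-1

q0 | _XXXX[X]XY__   read X → write Y, move +1, go to q0
q0 | _XXXXY[X]Y__   read X → write Y, move +1, go to q0
q0 | _XXXXYY[Y]__   read Y → write X, move +1, go to q0
q0 | _XXXXYYX[_]_   read _ → write Y, move -1, go to q1
q1 | _XXXXYY[X]Y_   read X → write Y, move -1, go to q1
q1 | _XXXXY[Y]YY_   read Y → write Y, move -1, go to q0
q0 | _XXXX[Y]YYY_   read Y → write X, move +1, go to q0
q0 | _XXXXX[Y]YY_   read Y → write X, move +1, go to q0
q0 | _XXXXXX[Y]Y_   read Y → write X, move +1, go to q0
q0 | _XXXXXXX[Y]_   read Y → write X, move +1, go to q0
q0 | _XXXXXXXX[_]   read _ → write Y, move -1, go to q1
q1 | _XXXXXXX[X]Y   read X → write Y, move -1, go to q1
q1 | _XXXXXX[X]YY   read X → write Y, move -1, go to q1
q1 | _XXXXX[X]YYY   read X → write Y, move -1, go to q1
q1 | _XXXX[X]YYYY   read X → write Y, move -1, go to q1
q1 | _XXX[X]YYYYY   read X → write Y, move -1, go to q1
q1 | _XX[X]YYYYYY   read X → write Y, move -1, go to q1
q1 | _X[X]YYYYYYY   read X → write Y, move -1, go to q1
q1 | _[X]YYYYYYYY   read X → write Y, move -1, go to q1
q1 | [_]YYYYYYYYY
At halt the head is at cell -1.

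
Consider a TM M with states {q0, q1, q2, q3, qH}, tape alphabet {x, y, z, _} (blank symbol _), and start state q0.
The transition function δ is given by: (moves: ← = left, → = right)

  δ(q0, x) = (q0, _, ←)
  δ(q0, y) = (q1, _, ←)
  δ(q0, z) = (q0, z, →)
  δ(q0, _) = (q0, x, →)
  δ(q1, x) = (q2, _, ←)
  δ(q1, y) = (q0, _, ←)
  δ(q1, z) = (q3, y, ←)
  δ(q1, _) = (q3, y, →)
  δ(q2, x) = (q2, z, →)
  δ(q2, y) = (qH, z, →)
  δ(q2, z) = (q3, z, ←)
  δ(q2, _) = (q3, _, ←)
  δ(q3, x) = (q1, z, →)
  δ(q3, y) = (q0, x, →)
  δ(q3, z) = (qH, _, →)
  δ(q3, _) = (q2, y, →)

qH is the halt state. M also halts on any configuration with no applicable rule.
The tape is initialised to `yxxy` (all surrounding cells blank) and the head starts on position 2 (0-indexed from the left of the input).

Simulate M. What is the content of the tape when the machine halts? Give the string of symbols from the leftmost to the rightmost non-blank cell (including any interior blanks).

yx

q0 | _yx[x]y   read x → write _, move ←, go to q0
q0 | _y[x]_y   read x → write _, move ←, go to q0
q0 | _[y]__y   read y → write _, move ←, go to q1
q1 | [_]___y   read _ → write y, move →, go to q3
q3 | y[_]__y   read _ → write y, move →, go to q2
q2 | yy[_]_y   read _ → write _, move ←, go to q3
q3 | y[y]__y   read y → write x, move →, go to q0
q0 | yx[_]_y   read _ → write x, move →, go to q0
q0 | yxx[_]y   read _ → write x, move →, go to q0
q0 | yxxx[y]   read y → write _, move ←, go to q1
q1 | yxx[x]_   read x → write _, move ←, go to q2
q2 | yx[x]__   read x → write z, move →, go to q2
q2 | yxz[_]_   read _ → write _, move ←, go to q3
q3 | yx[z]__   read z → write _, move →, go to qH
qH | yx_[_]_
The non-blank tape span at halt is yx.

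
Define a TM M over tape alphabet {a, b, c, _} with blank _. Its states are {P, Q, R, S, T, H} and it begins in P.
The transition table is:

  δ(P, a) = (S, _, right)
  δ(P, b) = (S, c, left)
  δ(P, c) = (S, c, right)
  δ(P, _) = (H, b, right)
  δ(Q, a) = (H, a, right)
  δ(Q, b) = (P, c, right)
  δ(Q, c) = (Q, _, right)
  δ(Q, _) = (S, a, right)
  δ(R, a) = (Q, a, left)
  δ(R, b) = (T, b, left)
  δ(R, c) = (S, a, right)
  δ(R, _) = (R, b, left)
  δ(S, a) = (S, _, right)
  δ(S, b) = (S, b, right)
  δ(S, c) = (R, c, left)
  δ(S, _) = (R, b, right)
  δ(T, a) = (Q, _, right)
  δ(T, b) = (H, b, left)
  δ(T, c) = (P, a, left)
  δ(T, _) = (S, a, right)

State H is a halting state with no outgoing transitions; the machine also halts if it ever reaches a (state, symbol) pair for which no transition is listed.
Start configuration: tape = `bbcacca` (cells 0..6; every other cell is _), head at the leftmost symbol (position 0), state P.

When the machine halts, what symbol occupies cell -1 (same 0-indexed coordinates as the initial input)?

b

state=P head=0 tape=_[b]bcacca   (P,b)→(S,c,left)
state=S head=-1 tape=[_]cbcacca   (S,_)→(R,b,right)
state=R head=0 tape=b[c]bcacca   (R,c)→(S,a,right)
state=S head=1 tape=ba[b]cacca   (S,b)→(S,b,right)
state=S head=2 tape=bab[c]acca   (S,c)→(R,c,left)
state=R head=1 tape=ba[b]cacca   (R,b)→(T,b,left)
state=T head=0 tape=b[a]bcacca   (T,a)→(Q,_,right)
state=Q head=1 tape=b_[b]cacca   (Q,b)→(P,c,right)
state=P head=2 tape=b_c[c]acca   (P,c)→(S,c,right)
state=S head=3 tape=b_cc[a]cca   (S,a)→(S,_,right)
state=S head=4 tape=b_cc_[c]ca   (S,c)→(R,c,left)
state=R head=3 tape=b_cc[_]cca   (R,_)→(R,b,left)
state=R head=2 tape=b_c[c]bcca   (R,c)→(S,a,right)
state=S head=3 tape=b_ca[b]cca   (S,b)→(S,b,right)
state=S head=4 tape=b_cab[c]ca   (S,c)→(R,c,left)
state=R head=3 tape=b_ca[b]cca   (R,b)→(T,b,left)
state=T head=2 tape=b_c[a]bcca   (T,a)→(Q,_,right)
state=Q head=3 tape=b_c_[b]cca   (Q,b)→(P,c,right)
state=P head=4 tape=b_c_c[c]ca   (P,c)→(S,c,right)
state=S head=5 tape=b_c_cc[c]a   (S,c)→(R,c,left)
state=R head=4 tape=b_c_c[c]ca   (R,c)→(S,a,right)
state=S head=5 tape=b_c_ca[c]a   (S,c)→(R,c,left)
state=R head=4 tape=b_c_c[a]ca   (R,a)→(Q,a,left)
state=Q head=3 tape=b_c_[c]aca   (Q,c)→(Q,_,right)
state=Q head=4 tape=b_c__[a]ca   (Q,a)→(H,a,right)
state=H head=5 tape=b_c__a[c]a
Cell -1 holds b when M halts.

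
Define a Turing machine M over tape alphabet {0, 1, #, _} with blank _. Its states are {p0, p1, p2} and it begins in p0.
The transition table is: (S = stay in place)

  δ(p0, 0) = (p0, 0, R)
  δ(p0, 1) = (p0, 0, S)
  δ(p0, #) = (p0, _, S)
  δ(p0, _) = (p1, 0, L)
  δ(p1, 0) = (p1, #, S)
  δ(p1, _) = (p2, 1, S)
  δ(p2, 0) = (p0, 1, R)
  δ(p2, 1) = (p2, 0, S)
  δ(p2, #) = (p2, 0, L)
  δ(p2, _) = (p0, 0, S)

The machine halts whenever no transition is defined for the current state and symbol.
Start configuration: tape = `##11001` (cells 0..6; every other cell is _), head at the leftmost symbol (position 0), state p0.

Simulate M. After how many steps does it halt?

9

state=p0 head=0 tape=_[#]#11001   (p0,#)→(p0,_,S)
state=p0 head=0 tape=_[_]#11001   (p0,_)→(p1,0,L)
state=p1 head=-1 tape=[_]0#11001   (p1,_)→(p2,1,S)
state=p2 head=-1 tape=[1]0#11001   (p2,1)→(p2,0,S)
state=p2 head=-1 tape=[0]0#11001   (p2,0)→(p0,1,R)
state=p0 head=0 tape=1[0]#11001   (p0,0)→(p0,0,R)
state=p0 head=1 tape=10[#]11001   (p0,#)→(p0,_,S)
state=p0 head=1 tape=10[_]11001   (p0,_)→(p1,0,L)
state=p1 head=0 tape=1[0]011001   (p1,0)→(p1,#,S)
state=p1 head=0 tape=1[#]011001
M halts after 9 transitions.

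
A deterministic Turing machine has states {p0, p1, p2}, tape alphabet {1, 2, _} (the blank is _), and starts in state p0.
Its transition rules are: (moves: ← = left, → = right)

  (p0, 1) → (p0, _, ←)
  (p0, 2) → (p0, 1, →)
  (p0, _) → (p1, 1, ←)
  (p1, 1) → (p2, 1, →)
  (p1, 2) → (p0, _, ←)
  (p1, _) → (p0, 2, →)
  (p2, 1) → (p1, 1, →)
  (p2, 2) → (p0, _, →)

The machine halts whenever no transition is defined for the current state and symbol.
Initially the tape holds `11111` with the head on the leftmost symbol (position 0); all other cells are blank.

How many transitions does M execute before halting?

17

state=p0 head=0 tape=__[1]1111_   (p0,1)→(p0,_,←)
state=p0 head=-1 tape=_[_]_1111_   (p0,_)→(p1,1,←)
state=p1 head=-2 tape=[_]1_1111_   (p1,_)→(p0,2,→)
state=p0 head=-1 tape=2[1]_1111_   (p0,1)→(p0,_,←)
state=p0 head=-2 tape=[2]__1111_   (p0,2)→(p0,1,→)
state=p0 head=-1 tape=1[_]_1111_   (p0,_)→(p1,1,←)
state=p1 head=-2 tape=[1]1_1111_   (p1,1)→(p2,1,→)
state=p2 head=-1 tape=1[1]_1111_   (p2,1)→(p1,1,→)
state=p1 head=0 tape=11[_]1111_   (p1,_)→(p0,2,→)
state=p0 head=1 tape=112[1]111_   (p0,1)→(p0,_,←)
state=p0 head=0 tape=11[2]_111_   (p0,2)→(p0,1,→)
state=p0 head=1 tape=111[_]111_   (p0,_)→(p1,1,←)
state=p1 head=0 tape=11[1]1111_   (p1,1)→(p2,1,→)
state=p2 head=1 tape=111[1]111_   (p2,1)→(p1,1,→)
state=p1 head=2 tape=1111[1]11_   (p1,1)→(p2,1,→)
state=p2 head=3 tape=11111[1]1_   (p2,1)→(p1,1,→)
state=p1 head=4 tape=111111[1]_   (p1,1)→(p2,1,→)
state=p2 head=5 tape=1111111[_]
M halts after 17 transitions.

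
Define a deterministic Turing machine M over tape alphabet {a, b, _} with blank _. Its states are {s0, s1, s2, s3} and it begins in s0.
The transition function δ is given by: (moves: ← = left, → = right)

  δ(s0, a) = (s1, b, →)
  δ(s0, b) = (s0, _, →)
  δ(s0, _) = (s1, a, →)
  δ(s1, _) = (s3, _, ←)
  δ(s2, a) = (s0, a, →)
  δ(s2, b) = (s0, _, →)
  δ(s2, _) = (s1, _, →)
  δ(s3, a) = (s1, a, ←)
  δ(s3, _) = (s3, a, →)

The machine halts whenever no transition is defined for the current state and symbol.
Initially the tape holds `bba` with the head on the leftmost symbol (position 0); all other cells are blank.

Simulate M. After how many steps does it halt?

state=s0 head=0 tape=[b]ba_   (s0,b)→(s0,_,→)
state=s0 head=1 tape=_[b]a_   (s0,b)→(s0,_,→)
state=s0 head=2 tape=__[a]_   (s0,a)→(s1,b,→)
state=s1 head=3 tape=__b[_]   (s1,_)→(s3,_,←)
state=s3 head=2 tape=__[b]_
M halts after 4 transitions.

4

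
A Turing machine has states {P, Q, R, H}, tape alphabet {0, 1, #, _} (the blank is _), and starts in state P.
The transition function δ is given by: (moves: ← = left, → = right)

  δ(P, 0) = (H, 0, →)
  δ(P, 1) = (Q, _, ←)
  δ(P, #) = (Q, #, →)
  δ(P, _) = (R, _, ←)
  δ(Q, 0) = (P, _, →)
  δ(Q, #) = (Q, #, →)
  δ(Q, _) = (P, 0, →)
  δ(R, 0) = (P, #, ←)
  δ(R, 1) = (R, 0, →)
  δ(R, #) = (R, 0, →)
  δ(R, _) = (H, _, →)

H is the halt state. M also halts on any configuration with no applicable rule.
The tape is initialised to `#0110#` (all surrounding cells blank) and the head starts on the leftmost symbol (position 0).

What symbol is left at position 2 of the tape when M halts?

_

P | [#]0110#   read # → write #, move →, go to Q
Q | #[0]110#   read 0 → write _, move →, go to P
P | #_[1]10#   read 1 → write _, move ←, go to Q
Q | #[_]_10#   read _ → write 0, move →, go to P
P | #0[_]10#   read _ → write _, move ←, go to R
R | #[0]_10#   read 0 → write #, move ←, go to P
P | [#]#_10#   read # → write #, move →, go to Q
Q | #[#]_10#   read # → write #, move →, go to Q
Q | ##[_]10#   read _ → write 0, move →, go to P
P | ##0[1]0#   read 1 → write _, move ←, go to Q
Q | ##[0]_0#   read 0 → write _, move →, go to P
P | ##_[_]0#   read _ → write _, move ←, go to R
R | ##[_]_0#   read _ → write _, move →, go to H
H | ##_[_]0#
Cell 2 holds _ when M halts.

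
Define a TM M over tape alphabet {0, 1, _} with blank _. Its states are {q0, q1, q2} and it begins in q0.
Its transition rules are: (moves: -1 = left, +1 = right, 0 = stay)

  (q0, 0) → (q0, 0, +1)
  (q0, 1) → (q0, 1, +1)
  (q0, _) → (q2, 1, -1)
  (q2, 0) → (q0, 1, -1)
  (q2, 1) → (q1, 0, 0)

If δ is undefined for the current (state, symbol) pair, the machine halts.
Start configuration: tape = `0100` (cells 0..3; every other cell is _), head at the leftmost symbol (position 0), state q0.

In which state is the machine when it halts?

q0 | [0]100__   read 0 → write 0, move +1, go to q0
q0 | 0[1]00__   read 1 → write 1, move +1, go to q0
q0 | 01[0]0__   read 0 → write 0, move +1, go to q0
q0 | 010[0]__   read 0 → write 0, move +1, go to q0
q0 | 0100[_]_   read _ → write 1, move -1, go to q2
q2 | 010[0]1_   read 0 → write 1, move -1, go to q0
q0 | 01[0]11_   read 0 → write 0, move +1, go to q0
q0 | 010[1]1_   read 1 → write 1, move +1, go to q0
q0 | 0101[1]_   read 1 → write 1, move +1, go to q0
q0 | 01011[_]   read _ → write 1, move -1, go to q2
q2 | 0101[1]1   read 1 → write 0, move 0, go to q1
q1 | 0101[0]1
No transition is defined for (q1, 0); M halts in state q1.

q1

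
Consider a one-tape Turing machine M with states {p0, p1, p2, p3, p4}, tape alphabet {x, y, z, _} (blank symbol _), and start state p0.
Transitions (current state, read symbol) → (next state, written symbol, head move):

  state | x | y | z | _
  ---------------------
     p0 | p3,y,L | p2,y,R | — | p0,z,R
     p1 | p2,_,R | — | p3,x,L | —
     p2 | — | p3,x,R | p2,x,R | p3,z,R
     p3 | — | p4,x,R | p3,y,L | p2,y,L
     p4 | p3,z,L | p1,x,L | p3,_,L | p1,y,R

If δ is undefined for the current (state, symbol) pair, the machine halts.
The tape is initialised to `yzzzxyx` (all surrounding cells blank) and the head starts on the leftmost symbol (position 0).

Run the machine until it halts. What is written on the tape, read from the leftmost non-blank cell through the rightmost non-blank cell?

state=p0 head=0 tape=[y]zzzxyx   (p0,y)→(p2,y,R)
state=p2 head=1 tape=y[z]zzxyx   (p2,z)→(p2,x,R)
state=p2 head=2 tape=yx[z]zxyx   (p2,z)→(p2,x,R)
state=p2 head=3 tape=yxx[z]xyx   (p2,z)→(p2,x,R)
state=p2 head=4 tape=yxxx[x]yx
The non-blank tape span at halt is yxxxxyx.

yxxxxyx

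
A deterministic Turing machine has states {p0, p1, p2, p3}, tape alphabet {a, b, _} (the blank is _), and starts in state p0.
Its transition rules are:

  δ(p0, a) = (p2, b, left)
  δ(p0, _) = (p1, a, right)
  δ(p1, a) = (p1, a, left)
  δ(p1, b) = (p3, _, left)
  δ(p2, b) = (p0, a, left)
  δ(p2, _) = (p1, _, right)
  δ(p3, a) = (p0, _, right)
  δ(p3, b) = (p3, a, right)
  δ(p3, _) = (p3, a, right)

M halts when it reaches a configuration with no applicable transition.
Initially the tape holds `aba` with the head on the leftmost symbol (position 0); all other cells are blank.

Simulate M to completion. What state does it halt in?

p1

state=p0 head=0 tape=_[a]ba__   (p0,a)→(p2,b,left)
state=p2 head=-1 tape=[_]bba__   (p2,_)→(p1,_,right)
state=p1 head=0 tape=_[b]ba__   (p1,b)→(p3,_,left)
state=p3 head=-1 tape=[_]_ba__   (p3,_)→(p3,a,right)
state=p3 head=0 tape=a[_]ba__   (p3,_)→(p3,a,right)
state=p3 head=1 tape=aa[b]a__   (p3,b)→(p3,a,right)
state=p3 head=2 tape=aaa[a]__   (p3,a)→(p0,_,right)
state=p0 head=3 tape=aaa_[_]_   (p0,_)→(p1,a,right)
state=p1 head=4 tape=aaa_a[_]
No transition is defined for (p1, _); M halts in state p1.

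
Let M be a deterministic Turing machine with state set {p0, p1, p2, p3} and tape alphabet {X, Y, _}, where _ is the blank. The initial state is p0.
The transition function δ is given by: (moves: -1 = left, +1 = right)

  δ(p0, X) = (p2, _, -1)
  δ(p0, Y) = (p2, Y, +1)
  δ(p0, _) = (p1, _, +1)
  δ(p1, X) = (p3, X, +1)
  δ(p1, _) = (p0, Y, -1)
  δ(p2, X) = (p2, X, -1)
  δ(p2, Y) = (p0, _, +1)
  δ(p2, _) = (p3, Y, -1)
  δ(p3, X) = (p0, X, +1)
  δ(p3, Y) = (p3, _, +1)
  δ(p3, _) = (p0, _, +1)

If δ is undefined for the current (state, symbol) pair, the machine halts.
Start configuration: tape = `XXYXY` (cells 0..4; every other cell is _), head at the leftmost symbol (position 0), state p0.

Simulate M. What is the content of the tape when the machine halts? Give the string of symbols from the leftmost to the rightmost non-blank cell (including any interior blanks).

X_____Y

p0 | __[X]XYXY___   read X → write _, move -1, go to p2
p2 | _[_]_XYXY___   read _ → write Y, move -1, go to p3
p3 | [_]Y_XYXY___   read _ → write _, move +1, go to p0
p0 | _[Y]_XYXY___   read Y → write Y, move +1, go to p2
p2 | _Y[_]XYXY___   read _ → write Y, move -1, go to p3
p3 | _[Y]YXYXY___   read Y → write _, move +1, go to p3
p3 | __[Y]XYXY___   read Y → write _, move +1, go to p3
p3 | ___[X]YXY___   read X → write X, move +1, go to p0
p0 | ___X[Y]XY___   read Y → write Y, move +1, go to p2
p2 | ___XY[X]Y___   read X → write X, move -1, go to p2
p2 | ___X[Y]XY___   read Y → write _, move +1, go to p0
p0 | ___X_[X]Y___   read X → write _, move -1, go to p2
p2 | ___X[_]_Y___   read _ → write Y, move -1, go to p3
p3 | ___[X]Y_Y___   read X → write X, move +1, go to p0
p0 | ___X[Y]_Y___   read Y → write Y, move +1, go to p2
p2 | ___XY[_]Y___   read _ → write Y, move -1, go to p3
p3 | ___X[Y]YY___   read Y → write _, move +1, go to p3
p3 | ___X_[Y]Y___   read Y → write _, move +1, go to p3
p3 | ___X__[Y]___   read Y → write _, move +1, go to p3
p3 | ___X___[_]__   read _ → write _, move +1, go to p0
p0 | ___X____[_]_   read _ → write _, move +1, go to p1
p1 | ___X_____[_]   read _ → write Y, move -1, go to p0
p0 | ___X____[_]Y   read _ → write _, move +1, go to p1
p1 | ___X_____[Y]
The non-blank tape span at halt is X_____Y.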